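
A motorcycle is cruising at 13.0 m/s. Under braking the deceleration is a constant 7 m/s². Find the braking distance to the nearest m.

Braking distance = v²/(2a) = 13.0000² / (2 × 7.000) = 169.000 / 14.000 = 12.071 m.

Braking distance ≈ 12 m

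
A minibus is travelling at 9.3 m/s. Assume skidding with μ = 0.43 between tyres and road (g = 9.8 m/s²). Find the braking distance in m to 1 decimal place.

a = μg = 0.43 × 9.8 = 4.214 m/s².
Braking distance = v²/(2a) = 9.3000² / (2 × 4.214) = 86.490 / 8.428 = 10.262 m.

Braking distance ≈ 10.3 m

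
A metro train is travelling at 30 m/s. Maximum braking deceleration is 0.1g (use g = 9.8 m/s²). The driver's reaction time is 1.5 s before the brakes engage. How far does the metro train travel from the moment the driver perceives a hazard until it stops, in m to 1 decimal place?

Total stopping distance ≈ 504.2 m

a = 0.1 × 9.8 = 0.980 m/s².
Reaction distance = v·t_r = 30.0000 × 1.5 = 45.000 m.
Braking distance = v²/(2a) = 30.0000² / (2 × 0.980) = 900.000 / 1.960 = 459.184 m.
Total = 45.000 + 459.184 = 504.184 m.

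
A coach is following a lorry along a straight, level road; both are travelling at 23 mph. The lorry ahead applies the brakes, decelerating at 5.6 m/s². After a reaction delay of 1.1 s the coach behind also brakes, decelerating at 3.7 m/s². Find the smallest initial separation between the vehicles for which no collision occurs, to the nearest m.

Minimum gap ≈ 16 m

23 mph × 0.44704 = 10.2819 m/s.
Leader travels v²/(2a_L) = 105.717 / 11.200 = 9.439 m before stopping.
Follower covers v·t_r = 10.2819 × 1.1 = 11.310 m while reacting, then v²/(2a_F) = 105.717 / 7.400 = 14.286 m while braking, for a total of 11.310 + 14.286 = 25.596 m.
Since a_F ≤ a_L and the follower starts braking later, the follower is never slower than the leader, so the closest approach is when both have stopped.
Minimum gap = 25.596 − 9.439 = 16.157 m.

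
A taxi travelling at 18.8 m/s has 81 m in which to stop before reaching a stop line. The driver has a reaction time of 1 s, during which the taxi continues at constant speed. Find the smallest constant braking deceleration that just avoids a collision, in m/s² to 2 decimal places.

Required deceleration ≈ 2.84 m/s²

Distance covered during reaction = 18.8000 × 1 = 18.800 m.
Distance available for braking: 81 − 18.800 = 62.200 m.
v² = 2a·d ⇒ a = v²/(2d) = 18.8000² / (2 × 62.200) = 353.440 / 124.400 = 2.8412 m/s².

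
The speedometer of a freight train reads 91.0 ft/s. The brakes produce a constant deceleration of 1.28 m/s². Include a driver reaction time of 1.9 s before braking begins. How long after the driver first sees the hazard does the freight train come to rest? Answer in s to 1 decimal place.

91 ft/s × 0.3048 = 27.7368 m/s.
Braking time = v/a = 27.7368 / 1.280 = 21.669 s.
Total = 1.9 + 21.669 = 23.569 s.

Total time ≈ 23.6 s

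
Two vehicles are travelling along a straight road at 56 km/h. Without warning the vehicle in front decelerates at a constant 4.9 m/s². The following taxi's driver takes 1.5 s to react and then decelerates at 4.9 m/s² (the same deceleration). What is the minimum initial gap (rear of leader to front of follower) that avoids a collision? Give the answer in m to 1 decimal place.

56 km/h ÷ 3.6 = 15.5556 m/s.
Leader travels v²/(2a_L) = 241.977 / 9.800 = 24.692 m before stopping.
Follower covers v·t_r = 15.5556 × 1.5 = 23.333 m while reacting, then v²/(2a_F) = 241.977 / 9.800 = 24.692 m while braking, for a total of 23.333 + 24.692 = 48.025 m.
Since a_F ≤ a_L and the follower starts braking later, the follower is never slower than the leader, so the closest approach is when both have stopped.
Minimum gap = 48.025 − 24.692 = 23.333 m.

Minimum gap ≈ 23.3 m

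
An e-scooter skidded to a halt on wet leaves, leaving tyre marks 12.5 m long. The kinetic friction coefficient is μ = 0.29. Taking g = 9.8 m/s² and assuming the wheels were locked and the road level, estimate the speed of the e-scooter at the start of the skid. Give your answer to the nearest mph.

Initial speed ≈ 19 mph

Deceleration a = μg = 0.29 × 9.8 = 2.842 m/s².
v = √(2a·d) = √(2 × 2.842 × 12.5) = √71.050 = 8.4291 m/s.
= 8.4291 ÷ 0.44704 = 18.855 mph.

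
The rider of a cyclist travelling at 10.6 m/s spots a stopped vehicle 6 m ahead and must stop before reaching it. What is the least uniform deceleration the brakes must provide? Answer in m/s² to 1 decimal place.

Required deceleration ≈ 9.4 m/s²

v² = 2a·d ⇒ a = v²/(2d) = 10.6000² / (2 × 6.000) = 112.360 / 12.000 = 9.3633 m/s².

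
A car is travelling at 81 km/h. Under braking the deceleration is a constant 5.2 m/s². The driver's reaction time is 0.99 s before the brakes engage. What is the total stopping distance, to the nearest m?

81 km/h ÷ 3.6 = 22.5000 m/s.
Reaction distance = v·t_r = 22.5000 × 0.99 = 22.275 m.
Braking distance = v²/(2a) = 22.5000² / (2 × 5.200) = 506.250 / 10.400 = 48.678 m.
Total = 22.275 + 48.678 = 70.953 m.

Total stopping distance ≈ 71 m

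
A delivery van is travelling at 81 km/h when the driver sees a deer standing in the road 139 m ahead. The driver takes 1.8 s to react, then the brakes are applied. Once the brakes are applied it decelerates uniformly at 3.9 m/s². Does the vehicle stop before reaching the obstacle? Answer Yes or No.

81 km/h ÷ 3.6 = 22.5000 m/s.
Reaction distance = 22.5000 × 1.8 = 40.500 m.
Braking distance = v²/(2a) = 506.250 / 7.800 = 64.904 m.
Total stopping distance = 40.500 + 64.904 = 105.404 m, vs 139 m available — it stops with 139 − 105.404 = 33.596 m to spare.

Yes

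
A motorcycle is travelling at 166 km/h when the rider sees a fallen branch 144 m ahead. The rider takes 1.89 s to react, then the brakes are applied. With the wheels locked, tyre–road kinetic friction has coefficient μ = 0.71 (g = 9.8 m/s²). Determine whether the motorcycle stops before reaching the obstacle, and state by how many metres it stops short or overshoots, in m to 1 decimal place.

166 km/h ÷ 3.6 = 46.1111 m/s.
a = μg = 0.71 × 9.8 = 6.958 m/s².
Reaction distance = 46.1111 × 1.89 = 87.150 m.
Braking distance = v²/(2a) = 2126.234 / 13.916 = 152.791 m.
Total stopping distance = 87.150 + 152.791 = 239.941 m, vs 144 m available — it cannot stop in time and overshoots by 239.941 − 144 = 95.941 m.

No — it overshoots by 95.9 m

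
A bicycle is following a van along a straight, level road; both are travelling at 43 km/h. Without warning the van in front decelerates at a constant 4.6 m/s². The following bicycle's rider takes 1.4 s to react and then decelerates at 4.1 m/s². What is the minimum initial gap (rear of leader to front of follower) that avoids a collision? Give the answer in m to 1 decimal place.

43 km/h ÷ 3.6 = 11.9444 m/s.
Leader travels v²/(2a_L) = 142.669 / 9.200 = 15.508 m before stopping.
Follower covers v·t_r = 11.9444 × 1.4 = 16.722 m while reacting, then v²/(2a_F) = 142.669 / 8.200 = 17.399 m while braking, for a total of 16.722 + 17.399 = 34.121 m.
Since a_F ≤ a_L and the follower starts braking later, the follower is never slower than the leader, so the closest approach is when both have stopped.
Minimum gap = 34.121 − 15.508 = 18.613 m.

Minimum gap ≈ 18.6 m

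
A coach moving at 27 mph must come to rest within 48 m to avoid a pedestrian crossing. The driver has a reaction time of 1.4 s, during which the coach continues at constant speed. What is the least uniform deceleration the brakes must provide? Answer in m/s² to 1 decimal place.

Required deceleration ≈ 2.3 m/s²

27 mph × 0.44704 = 12.0701 m/s.
Distance covered during reaction = 12.0701 × 1.4 = 16.898 m.
Distance available for braking: 48 − 16.898 = 31.102 m.
v² = 2a·d ⇒ a = v²/(2d) = 12.0701² / (2 × 31.102) = 145.687 / 62.204 = 2.3421 m/s².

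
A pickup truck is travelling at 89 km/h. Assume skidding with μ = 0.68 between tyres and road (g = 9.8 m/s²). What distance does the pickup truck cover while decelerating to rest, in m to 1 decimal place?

89 km/h ÷ 3.6 = 24.7222 m/s.
a = μg = 0.68 × 9.8 = 6.664 m/s².
Braking distance = v²/(2a) = 24.7222² / (2 × 6.664) = 611.187 / 13.328 = 45.857 m.

Braking distance ≈ 45.9 m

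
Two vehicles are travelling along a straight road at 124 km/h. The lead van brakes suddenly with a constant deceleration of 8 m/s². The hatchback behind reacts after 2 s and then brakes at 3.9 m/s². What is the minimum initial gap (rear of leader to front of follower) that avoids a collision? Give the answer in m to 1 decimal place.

124 km/h ÷ 3.6 = 34.4444 m/s.
Leader travels v²/(2a_L) = 1186.417 / 16.000 = 74.151 m before stopping.
Follower covers v·t_r = 34.4444 × 2 = 68.889 m while reacting, then v²/(2a_F) = 1186.417 / 7.800 = 152.105 m while braking, for a total of 68.889 + 152.105 = 220.994 m.
Since a_F ≤ a_L and the follower starts braking later, the follower is never slower than the leader, so the closest approach is when both have stopped.
Minimum gap = 220.994 − 74.151 = 146.843 m.

Minimum gap ≈ 146.8 m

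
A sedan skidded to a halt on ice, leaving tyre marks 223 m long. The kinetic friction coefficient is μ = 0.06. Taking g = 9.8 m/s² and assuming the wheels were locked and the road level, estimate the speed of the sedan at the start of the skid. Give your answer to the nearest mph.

Deceleration a = μg = 0.06 × 9.8 = 0.588 m/s².
v = √(2a·d) = √(2 × 0.588 × 223) = √262.248 = 16.1941 m/s.
= 16.1941 ÷ 0.44704 = 36.225 mph.

Initial speed ≈ 36 mph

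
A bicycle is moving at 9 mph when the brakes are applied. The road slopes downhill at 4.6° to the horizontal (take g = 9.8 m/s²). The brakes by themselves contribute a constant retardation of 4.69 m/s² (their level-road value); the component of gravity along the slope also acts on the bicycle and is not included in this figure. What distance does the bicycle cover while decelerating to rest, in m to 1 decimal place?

Braking distance ≈ 2.1 m

9 mph × 0.44704 = 4.0234 m/s.
Gravity along the downhill slope reduces the braking deceleration: a_eff = 4.690 − 9.8·sin 4.6° = 4.690 − 0.786 = 3.904 m/s².
Braking distance = v²/(2a) = 4.0234² / (2 × 3.904) = 16.188 / 7.808 = 2.073 m.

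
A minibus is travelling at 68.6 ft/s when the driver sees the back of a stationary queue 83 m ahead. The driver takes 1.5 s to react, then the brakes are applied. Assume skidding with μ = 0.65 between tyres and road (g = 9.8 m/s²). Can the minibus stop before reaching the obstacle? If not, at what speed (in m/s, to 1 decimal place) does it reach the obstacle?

68.6 ft/s × 0.3048 = 20.9093 m/s.
a = μg = 0.65 × 9.8 = 6.370 m/s².
Reaction distance = 20.9093 × 1.5 = 31.364 m.
Braking distance = v²/(2a) = 437.199 / 12.740 = 34.317 m.
Total stopping distance = 31.364 + 34.317 = 65.681 m, vs 83 m available — it stops with 83 − 65.681 = 17.319 m to spare.

Yes — it stops about 17.3 m short of the obstacle, so it never reaches it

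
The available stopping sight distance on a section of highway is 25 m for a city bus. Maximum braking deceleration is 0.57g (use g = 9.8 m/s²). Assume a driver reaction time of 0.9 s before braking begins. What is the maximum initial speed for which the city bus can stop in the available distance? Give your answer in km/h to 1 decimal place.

a = 0.57 × 9.8 = 5.586 m/s².
Stopping distance: v·t_r + v²/(2a) = 25 with t_r = 0.9 s and a = 5.586 m/s².
So v² + 10.055 v − 279.30 = 0.
Positive root: v = −a·t_r + √((a·t_r)² + 2a·d) = −5.027 + √(25.271 + 279.30) = 12.4250 m/s.
12.4250 m/s × 3.6 = 44.730 km/h.

Maximum speed ≈ 44.7 km/h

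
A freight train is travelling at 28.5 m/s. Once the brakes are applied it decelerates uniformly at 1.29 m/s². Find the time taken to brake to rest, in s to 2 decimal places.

Braking time ≈ 22.09 s

Braking time = v/a = 28.5000 / 1.290 = 22.093 s.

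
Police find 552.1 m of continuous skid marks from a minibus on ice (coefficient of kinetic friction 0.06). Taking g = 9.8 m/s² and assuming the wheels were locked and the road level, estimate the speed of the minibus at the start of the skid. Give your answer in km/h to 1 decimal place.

Deceleration a = μg = 0.06 × 9.8 = 0.588 m/s².
v = √(2a·d) = √(2 × 0.588 × 552.1) = √649.270 = 25.4808 m/s.
= 25.4808 × 3.6 = 91.731 km/h.

Initial speed ≈ 91.7 km/h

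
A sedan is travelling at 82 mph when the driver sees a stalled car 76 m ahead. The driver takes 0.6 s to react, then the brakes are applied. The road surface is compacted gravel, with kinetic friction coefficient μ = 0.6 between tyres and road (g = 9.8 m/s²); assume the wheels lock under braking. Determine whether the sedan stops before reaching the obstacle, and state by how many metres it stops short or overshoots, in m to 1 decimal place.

No — it overshoots by 60.3 m

82 mph × 0.44704 = 36.6573 m/s.
a = μg = 0.6 × 9.8 = 5.880 m/s².
Reaction distance = 36.6573 × 0.6 = 21.994 m.
Braking distance = v²/(2a) = 1343.758 / 11.760 = 114.265 m.
Total stopping distance = 21.994 + 114.265 = 136.259 m, vs 76 m available — it cannot stop in time and overshoots by 136.259 − 76 = 60.259 m.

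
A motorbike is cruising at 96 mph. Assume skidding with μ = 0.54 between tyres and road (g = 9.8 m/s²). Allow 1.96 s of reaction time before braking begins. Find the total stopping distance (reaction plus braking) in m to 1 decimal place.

Total stopping distance ≈ 258.1 m

96 mph × 0.44704 = 42.9158 m/s.
a = μg = 0.54 × 9.8 = 5.292 m/s².
Reaction distance = v·t_r = 42.9158 × 1.96 = 84.115 m.
Braking distance = v²/(2a) = 42.9158² / (2 × 5.292) = 1841.766 / 10.584 = 174.014 m.
Total = 84.115 + 174.014 = 258.129 m.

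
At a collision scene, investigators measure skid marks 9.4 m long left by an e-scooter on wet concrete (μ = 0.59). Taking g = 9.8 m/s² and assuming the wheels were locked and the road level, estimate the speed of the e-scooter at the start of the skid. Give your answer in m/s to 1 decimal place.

Deceleration a = μg = 0.59 × 9.8 = 5.782 m/s².
v = √(2a·d) = √(2 × 5.782 × 9.4) = √108.702 = 10.4260 m/s.

Initial speed ≈ 10.4 m/s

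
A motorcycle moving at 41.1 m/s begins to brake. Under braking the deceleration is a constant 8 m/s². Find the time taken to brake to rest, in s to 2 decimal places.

Braking time ≈ 5.14 s

Braking time = v/a = 41.1000 / 8.000 = 5.138 s.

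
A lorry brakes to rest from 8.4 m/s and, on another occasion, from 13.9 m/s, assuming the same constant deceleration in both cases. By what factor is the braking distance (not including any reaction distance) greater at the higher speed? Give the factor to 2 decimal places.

Braking distance d = v²/(2a), so with a fixed, d ∝ v².
Factor = (13.9/8.4)² = 1.6548² = 2.7384.

Factor ≈ 2.74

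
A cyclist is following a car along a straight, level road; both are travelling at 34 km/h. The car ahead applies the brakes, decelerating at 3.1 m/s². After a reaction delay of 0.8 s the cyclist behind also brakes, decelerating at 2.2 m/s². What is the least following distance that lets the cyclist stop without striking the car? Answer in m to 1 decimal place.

34 km/h ÷ 3.6 = 9.4444 m/s.
Leader travels v²/(2a_L) = 89.197 / 6.200 = 14.387 m before stopping.
Follower covers v·t_r = 9.4444 × 0.8 = 7.556 m while reacting, then v²/(2a_F) = 89.197 / 4.400 = 20.272 m while braking, for a total of 7.556 + 20.272 = 27.828 m.
Since a_F ≤ a_L and the follower starts braking later, the follower is never slower than the leader, so the closest approach is when both have stopped.
Minimum gap = 27.828 − 14.387 = 13.441 m.

Minimum gap ≈ 13.4 m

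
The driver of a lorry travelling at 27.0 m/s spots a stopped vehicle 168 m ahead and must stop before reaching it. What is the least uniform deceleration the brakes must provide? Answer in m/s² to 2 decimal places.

Required deceleration ≈ 2.17 m/s²

v² = 2a·d ⇒ a = v²/(2d) = 27.0000² / (2 × 168.000) = 729.000 / 336.000 = 2.1696 m/s².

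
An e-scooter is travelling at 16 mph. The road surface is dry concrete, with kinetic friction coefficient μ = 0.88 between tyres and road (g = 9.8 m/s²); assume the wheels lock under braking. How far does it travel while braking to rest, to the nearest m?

16 mph × 0.44704 = 7.1526 m/s.
a = μg = 0.88 × 9.8 = 8.624 m/s².
Braking distance = v²/(2a) = 7.1526² / (2 × 8.624) = 51.160 / 17.248 = 2.966 m.

Braking distance ≈ 3 m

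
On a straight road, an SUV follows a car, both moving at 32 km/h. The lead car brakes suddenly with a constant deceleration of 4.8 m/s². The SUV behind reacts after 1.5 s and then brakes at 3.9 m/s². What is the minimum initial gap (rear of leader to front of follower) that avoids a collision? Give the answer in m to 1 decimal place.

32 km/h ÷ 3.6 = 8.8889 m/s.
Leader travels v²/(2a_L) = 79.013 / 9.600 = 8.231 m before stopping.
Follower covers v·t_r = 8.8889 × 1.5 = 13.333 m while reacting, then v²/(2a_F) = 79.013 / 7.800 = 10.130 m while braking, for a total of 13.333 + 10.130 = 23.463 m.
Since a_F ≤ a_L and the follower starts braking later, the follower is never slower than the leader, so the closest approach is when both have stopped.
Minimum gap = 23.463 − 8.231 = 15.232 m.

Minimum gap ≈ 15.2 m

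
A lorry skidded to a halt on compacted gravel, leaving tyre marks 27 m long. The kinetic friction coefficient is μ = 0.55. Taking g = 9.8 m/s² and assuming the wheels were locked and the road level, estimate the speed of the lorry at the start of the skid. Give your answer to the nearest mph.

Deceleration a = μg = 0.55 × 9.8 = 5.390 m/s².
v = √(2a·d) = √(2 × 5.390 × 27) = √291.060 = 17.0605 m/s.
= 17.0605 ÷ 0.44704 = 38.163 mph.

Initial speed ≈ 38 mph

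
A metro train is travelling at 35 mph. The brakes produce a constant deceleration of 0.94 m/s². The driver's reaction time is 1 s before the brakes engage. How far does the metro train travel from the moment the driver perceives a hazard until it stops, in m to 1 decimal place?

Total stopping distance ≈ 145.9 m

35 mph × 0.44704 = 15.6464 m/s.
Reaction distance = v·t_r = 15.6464 × 1 = 15.646 m.
Braking distance = v²/(2a) = 15.6464² / (2 × 0.940) = 244.810 / 1.880 = 130.218 m.
Total = 15.646 + 130.218 = 145.864 m.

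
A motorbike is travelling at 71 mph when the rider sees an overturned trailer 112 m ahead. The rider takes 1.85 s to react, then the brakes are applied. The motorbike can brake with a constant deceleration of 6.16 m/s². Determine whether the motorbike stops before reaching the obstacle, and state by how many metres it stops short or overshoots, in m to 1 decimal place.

71 mph × 0.44704 = 31.7398 m/s.
Reaction distance = 31.7398 × 1.85 = 58.719 m.
Braking distance = v²/(2a) = 1007.415 / 12.320 = 81.771 m.
Total stopping distance = 58.719 + 81.771 = 140.490 m, vs 112 m available — it cannot stop in time and overshoots by 140.490 − 112 = 28.490 m.

No — it overshoots by 28.5 m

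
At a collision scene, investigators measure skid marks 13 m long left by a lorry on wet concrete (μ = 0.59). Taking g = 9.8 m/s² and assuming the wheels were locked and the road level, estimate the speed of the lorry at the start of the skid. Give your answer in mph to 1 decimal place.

Initial speed ≈ 27.4 mph

Deceleration a = μg = 0.59 × 9.8 = 5.782 m/s².
v = √(2a·d) = √(2 × 5.782 × 13) = √150.332 = 12.2610 m/s.
= 12.2610 ÷ 0.44704 = 27.427 mph.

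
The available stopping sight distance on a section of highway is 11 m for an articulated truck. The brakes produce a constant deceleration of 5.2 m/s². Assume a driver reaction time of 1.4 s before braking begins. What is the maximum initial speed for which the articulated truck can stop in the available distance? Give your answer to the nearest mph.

Maximum speed ≈ 13 mph

Stopping distance: v·t_r + v²/(2a) = 11 with t_r = 1.4 s and a = 5.200 m/s².
So v² + 14.560 v − 114.40 = 0.
Positive root: v = −a·t_r + √((a·t_r)² + 2a·d) = −7.280 + √(52.998 + 114.40) = 5.6582 m/s.
5.6582 m/s ÷ 0.44704 = 12.657 mph.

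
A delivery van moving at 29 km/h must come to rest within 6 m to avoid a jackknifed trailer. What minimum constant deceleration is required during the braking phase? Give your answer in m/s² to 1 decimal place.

Required deceleration ≈ 5.4 m/s²

29 km/h ÷ 3.6 = 8.0556 m/s.
v² = 2a·d ⇒ a = v²/(2d) = 8.0556² / (2 × 6.000) = 64.893 / 12.000 = 5.4078 m/s².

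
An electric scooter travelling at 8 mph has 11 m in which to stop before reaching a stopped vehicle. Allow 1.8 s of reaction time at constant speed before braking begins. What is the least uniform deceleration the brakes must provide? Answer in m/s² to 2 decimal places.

Required deceleration ≈ 1.40 m/s²

8 mph × 0.44704 = 3.5763 m/s.
Distance covered during reaction = 3.5763 × 1.8 = 6.437 m.
Distance available for braking: 11 − 6.437 = 4.563 m.
v² = 2a·d ⇒ a = v²/(2d) = 3.5763² / (2 × 4.563) = 12.790 / 9.126 = 1.4015 m/s².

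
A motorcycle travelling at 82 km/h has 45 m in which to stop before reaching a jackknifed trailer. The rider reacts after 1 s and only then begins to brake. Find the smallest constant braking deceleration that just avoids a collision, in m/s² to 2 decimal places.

82 km/h ÷ 3.6 = 22.7778 m/s.
Distance covered during reaction = 22.7778 × 1 = 22.778 m.
Distance available for braking: 45 − 22.778 = 22.222 m.
v² = 2a·d ⇒ a = v²/(2d) = 22.7778² / (2 × 22.222) = 518.828 / 44.444 = 11.6737 m/s².

Required deceleration ≈ 11.67 m/s²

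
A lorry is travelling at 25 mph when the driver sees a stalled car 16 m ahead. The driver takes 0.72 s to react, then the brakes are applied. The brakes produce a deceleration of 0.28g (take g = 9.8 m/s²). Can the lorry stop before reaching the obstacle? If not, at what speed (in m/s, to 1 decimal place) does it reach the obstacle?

No — it strikes the obstacle at 9.0 m/s

25 mph × 0.44704 = 11.1760 m/s.
a = 0.28 × 9.8 = 2.744 m/s².
Reaction distance = 11.1760 × 0.72 = 8.047 m.
Braking distance needed to stop: v²/(2a) = 124.903 / 5.488 = 22.759 m, so total needed = 8.047 + 22.759 = 30.806 m > 16 m — it cannot stop.
Distance remaining when braking begins: 16 − 8.047 = 7.953 m.
v² = v₀² − 2a·d = 124.903 − 2 × 2.744 × 7.953 = 81.257 m²/s².
v = √81.257 = 9.014 m/s.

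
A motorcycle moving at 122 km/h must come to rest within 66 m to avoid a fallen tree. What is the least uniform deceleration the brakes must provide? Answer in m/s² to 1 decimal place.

122 km/h ÷ 3.6 = 33.8889 m/s.
v² = 2a·d ⇒ a = v²/(2d) = 33.8889² / (2 × 66.000) = 1148.458 / 132.000 = 8.7004 m/s².

Required deceleration ≈ 8.7 m/s²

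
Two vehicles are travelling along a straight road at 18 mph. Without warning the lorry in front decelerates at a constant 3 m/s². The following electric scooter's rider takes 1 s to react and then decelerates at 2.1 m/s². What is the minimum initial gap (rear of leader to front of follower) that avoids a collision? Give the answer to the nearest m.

18 mph × 0.44704 = 8.0467 m/s.
Leader travels v²/(2a_L) = 64.749 / 6.000 = 10.791 m before stopping.
Follower covers v·t_r = 8.0467 × 1 = 8.047 m while reacting, then v²/(2a_F) = 64.749 / 4.200 = 15.416 m while braking, for a total of 8.047 + 15.416 = 23.463 m.
Since a_F ≤ a_L and the follower starts braking later, the follower is never slower than the leader, so the closest approach is when both have stopped.
Minimum gap = 23.463 − 10.791 = 12.672 m.

Minimum gap ≈ 13 m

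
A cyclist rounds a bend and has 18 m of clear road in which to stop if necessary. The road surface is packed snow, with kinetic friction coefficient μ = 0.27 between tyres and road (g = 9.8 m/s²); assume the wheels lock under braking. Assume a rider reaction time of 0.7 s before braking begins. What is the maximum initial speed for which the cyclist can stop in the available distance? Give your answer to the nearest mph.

a = μg = 0.27 × 9.8 = 2.646 m/s².
Stopping distance: v·t_r + v²/(2a) = 18 with t_r = 0.7 s and a = 2.646 m/s².
So v² + 3.704 v − 95.26 = 0.
Positive root: v = −a·t_r + √((a·t_r)² + 2a·d) = −1.852 + √(3.430 + 95.26) = 8.0823 m/s.
8.0823 m/s ÷ 0.44704 = 18.080 mph.

Maximum speed ≈ 18 mph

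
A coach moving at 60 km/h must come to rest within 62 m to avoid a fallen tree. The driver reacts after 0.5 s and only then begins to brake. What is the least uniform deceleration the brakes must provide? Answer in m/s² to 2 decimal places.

Required deceleration ≈ 2.59 m/s²

60 km/h ÷ 3.6 = 16.6667 m/s.
Distance covered during reaction = 16.6667 × 0.5 = 8.333 m.
Distance available for braking: 62 − 8.333 = 53.667 m.
v² = 2a·d ⇒ a = v²/(2d) = 16.6667² / (2 × 53.667) = 277.779 / 107.334 = 2.5880 m/s².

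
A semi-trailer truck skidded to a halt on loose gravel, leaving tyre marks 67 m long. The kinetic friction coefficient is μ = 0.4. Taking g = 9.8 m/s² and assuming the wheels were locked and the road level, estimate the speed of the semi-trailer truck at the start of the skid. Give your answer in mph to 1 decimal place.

Deceleration a = μg = 0.4 × 9.8 = 3.920 m/s².
v = √(2a·d) = √(2 × 3.920 × 67) = √525.280 = 22.9190 m/s.
= 22.9190 ÷ 0.44704 = 51.268 mph.

Initial speed ≈ 51.3 mph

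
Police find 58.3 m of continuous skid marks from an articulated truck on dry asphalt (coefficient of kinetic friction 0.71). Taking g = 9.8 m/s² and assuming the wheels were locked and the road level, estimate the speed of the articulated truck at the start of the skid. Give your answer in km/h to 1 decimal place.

Initial speed ≈ 102.5 km/h

Deceleration a = μg = 0.71 × 9.8 = 6.958 m/s².
v = √(2a·d) = √(2 × 6.958 × 58.3) = √811.303 = 28.4834 m/s.
= 28.4834 × 3.6 = 102.540 km/h.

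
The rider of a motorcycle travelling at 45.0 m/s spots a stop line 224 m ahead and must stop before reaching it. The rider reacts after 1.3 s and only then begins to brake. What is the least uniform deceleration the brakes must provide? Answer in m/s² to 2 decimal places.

Distance covered during reaction = 45.0000 × 1.3 = 58.500 m.
Distance available for braking: 224 − 58.500 = 165.500 m.
v² = 2a·d ⇒ a = v²/(2d) = 45.0000² / (2 × 165.500) = 2025.000 / 331.000 = 6.1178 m/s².

Required deceleration ≈ 6.12 m/s²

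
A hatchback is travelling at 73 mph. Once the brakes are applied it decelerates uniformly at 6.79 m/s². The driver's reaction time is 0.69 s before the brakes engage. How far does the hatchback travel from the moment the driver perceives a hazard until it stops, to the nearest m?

73 mph × 0.44704 = 32.6339 m/s.
Reaction distance = v·t_r = 32.6339 × 0.69 = 22.517 m.
Braking distance = v²/(2a) = 32.6339² / (2 × 6.790) = 1064.971 / 13.580 = 78.422 m.
Total = 22.517 + 78.422 = 100.939 m.

Total stopping distance ≈ 101 m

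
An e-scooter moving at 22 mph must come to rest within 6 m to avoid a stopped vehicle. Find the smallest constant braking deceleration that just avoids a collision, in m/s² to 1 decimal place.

Required deceleration ≈ 8.1 m/s²

22 mph × 0.44704 = 9.8349 m/s.
v² = 2a·d ⇒ a = v²/(2d) = 9.8349² / (2 × 6.000) = 96.725 / 12.000 = 8.0604 m/s².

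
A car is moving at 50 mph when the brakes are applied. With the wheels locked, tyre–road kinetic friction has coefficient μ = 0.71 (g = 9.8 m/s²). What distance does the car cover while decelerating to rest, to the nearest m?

Braking distance ≈ 36 m

50 mph × 0.44704 = 22.3520 m/s.
a = μg = 0.71 × 9.8 = 6.958 m/s².
Braking distance = v²/(2a) = 22.3520² / (2 × 6.958) = 499.612 / 13.916 = 35.902 m.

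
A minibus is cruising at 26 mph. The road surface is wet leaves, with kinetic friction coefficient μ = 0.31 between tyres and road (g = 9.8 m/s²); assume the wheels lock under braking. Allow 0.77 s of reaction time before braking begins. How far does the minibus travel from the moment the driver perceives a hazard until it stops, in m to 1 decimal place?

Total stopping distance ≈ 31.2 m

26 mph × 0.44704 = 11.6230 m/s.
a = μg = 0.31 × 9.8 = 3.038 m/s².
Reaction distance = v·t_r = 11.6230 × 0.77 = 8.950 m.
Braking distance = v²/(2a) = 11.6230² / (2 × 3.038) = 135.094 / 6.076 = 22.234 m.
Total = 8.950 + 22.234 = 31.184 m.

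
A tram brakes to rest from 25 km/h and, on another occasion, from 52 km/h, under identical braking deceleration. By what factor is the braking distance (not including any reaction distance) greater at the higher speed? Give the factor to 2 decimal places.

Factor ≈ 4.33

Braking distance d = v²/(2a), so with a fixed, d ∝ v².
Factor = (52/25)² = 2.0800² = 4.3264.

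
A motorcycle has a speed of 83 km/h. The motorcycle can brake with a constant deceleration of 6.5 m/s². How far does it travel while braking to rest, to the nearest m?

83 km/h ÷ 3.6 = 23.0556 m/s.
Braking distance = v²/(2a) = 23.0556² / (2 × 6.500) = 531.561 / 13.000 = 40.889 m.

Braking distance ≈ 41 m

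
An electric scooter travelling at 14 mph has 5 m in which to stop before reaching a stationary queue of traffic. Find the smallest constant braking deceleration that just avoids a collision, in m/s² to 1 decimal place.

Required deceleration ≈ 3.9 m/s²

14 mph × 0.44704 = 6.2586 m/s.
v² = 2a·d ⇒ a = v²/(2d) = 6.2586² / (2 × 5.000) = 39.170 / 10.000 = 3.9170 m/s².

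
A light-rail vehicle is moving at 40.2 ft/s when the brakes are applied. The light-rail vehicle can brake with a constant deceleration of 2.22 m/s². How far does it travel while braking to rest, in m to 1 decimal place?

40.2 ft/s × 0.3048 = 12.2530 m/s.
Braking distance = v²/(2a) = 12.2530² / (2 × 2.220) = 150.136 / 4.440 = 33.814 m.

Braking distance ≈ 33.8 m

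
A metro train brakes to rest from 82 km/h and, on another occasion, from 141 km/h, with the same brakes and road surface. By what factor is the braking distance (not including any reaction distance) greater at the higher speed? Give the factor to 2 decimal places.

Factor ≈ 2.96

Braking distance d = v²/(2a), so with a fixed, d ∝ v².
Factor = (141/82)² = 1.7195² = 2.9567.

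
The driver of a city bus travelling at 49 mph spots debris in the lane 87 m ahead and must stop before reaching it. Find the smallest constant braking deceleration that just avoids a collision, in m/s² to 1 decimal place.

Required deceleration ≈ 2.8 m/s²

49 mph × 0.44704 = 21.9050 m/s.
v² = 2a·d ⇒ a = v²/(2d) = 21.9050² / (2 × 87.000) = 479.829 / 174.000 = 2.7576 m/s².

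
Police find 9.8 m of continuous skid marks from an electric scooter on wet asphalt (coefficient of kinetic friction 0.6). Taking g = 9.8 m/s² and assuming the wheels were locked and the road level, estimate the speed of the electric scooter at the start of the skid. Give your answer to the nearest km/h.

Initial speed ≈ 39 km/h

Deceleration a = μg = 0.6 × 9.8 = 5.880 m/s².
v = √(2a·d) = √(2 × 5.880 × 9.8) = √115.248 = 10.7354 m/s.
= 10.7354 × 3.6 = 38.647 km/h.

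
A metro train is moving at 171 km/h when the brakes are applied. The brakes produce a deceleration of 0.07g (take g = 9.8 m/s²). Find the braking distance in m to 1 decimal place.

171 km/h ÷ 3.6 = 47.5000 m/s.
a = 0.07 × 9.8 = 0.686 m/s².
Braking distance = v²/(2a) = 47.5000² / (2 × 0.686) = 2256.250 / 1.372 = 1644.497 m.

Braking distance ≈ 1644.5 m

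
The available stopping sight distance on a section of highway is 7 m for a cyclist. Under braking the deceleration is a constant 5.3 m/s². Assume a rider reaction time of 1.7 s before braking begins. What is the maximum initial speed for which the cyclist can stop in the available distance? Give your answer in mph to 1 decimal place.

Maximum speed ≈ 7.7 mph

Stopping distance: v·t_r + v²/(2a) = 7 with t_r = 1.7 s and a = 5.300 m/s².
So v² + 18.020 v − 74.20 = 0.
Positive root: v = −a·t_r + √((a·t_r)² + 2a·d) = −9.010 + √(81.180 + 74.20) = 3.4552 m/s.
3.4552 m/s ÷ 0.44704 = 7.729 mph.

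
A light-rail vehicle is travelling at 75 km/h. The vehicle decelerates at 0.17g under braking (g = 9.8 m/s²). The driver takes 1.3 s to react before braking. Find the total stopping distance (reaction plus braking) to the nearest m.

75 km/h ÷ 3.6 = 20.8333 m/s.
a = 0.17 × 9.8 = 1.666 m/s².
Reaction distance = v·t_r = 20.8333 × 1.3 = 27.083 m.
Braking distance = v²/(2a) = 20.8333² / (2 × 1.666) = 434.026 / 3.332 = 130.260 m.
Total = 27.083 + 130.260 = 157.343 m.

Total stopping distance ≈ 157 m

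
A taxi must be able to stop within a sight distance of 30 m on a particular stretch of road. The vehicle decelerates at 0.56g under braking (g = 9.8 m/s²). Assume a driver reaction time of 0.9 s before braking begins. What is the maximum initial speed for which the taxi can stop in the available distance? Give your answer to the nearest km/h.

a = 0.56 × 9.8 = 5.488 m/s².
Stopping distance: v·t_r + v²/(2a) = 30 with t_r = 0.9 s and a = 5.488 m/s².
So v² + 9.878 v − 329.28 = 0.
Positive root: v = −a·t_r + √((a·t_r)² + 2a·d) = −4.939 + √(24.394 + 329.28) = 13.8672 m/s.
13.8672 m/s × 3.6 = 49.922 km/h.

Maximum speed ≈ 50 km/h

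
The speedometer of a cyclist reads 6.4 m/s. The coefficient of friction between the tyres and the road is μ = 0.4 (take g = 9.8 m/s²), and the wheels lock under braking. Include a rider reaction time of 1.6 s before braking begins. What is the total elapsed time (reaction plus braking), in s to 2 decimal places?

a = μg = 0.4 × 9.8 = 3.920 m/s².
Braking time = v/a = 6.4000 / 3.920 = 1.633 s.
Total = 1.6 + 1.633 = 3.233 s.

Total time ≈ 3.23 s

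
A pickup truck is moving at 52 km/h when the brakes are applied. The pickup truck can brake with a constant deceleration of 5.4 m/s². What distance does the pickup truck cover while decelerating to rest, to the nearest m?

52 km/h ÷ 3.6 = 14.4444 m/s.
Braking distance = v²/(2a) = 14.4444² / (2 × 5.400) = 208.641 / 10.800 = 19.319 m.

Braking distance ≈ 19 m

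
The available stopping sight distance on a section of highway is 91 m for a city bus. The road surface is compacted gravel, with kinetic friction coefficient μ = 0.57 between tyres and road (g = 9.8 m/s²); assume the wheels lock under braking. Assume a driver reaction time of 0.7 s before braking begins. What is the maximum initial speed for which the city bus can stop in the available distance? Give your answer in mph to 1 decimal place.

Maximum speed ≈ 63.1 mph

a = μg = 0.57 × 9.8 = 5.586 m/s².
Stopping distance: v·t_r + v²/(2a) = 91 with t_r = 0.7 s and a = 5.586 m/s².
So v² + 7.820 v − 1016.65 = 0.
Positive root: v = −a·t_r + √((a·t_r)² + 2a·d) = −3.910 + √(15.288 + 1016.65) = 28.2138 m/s.
28.2138 m/s ÷ 0.44704 = 63.112 mph.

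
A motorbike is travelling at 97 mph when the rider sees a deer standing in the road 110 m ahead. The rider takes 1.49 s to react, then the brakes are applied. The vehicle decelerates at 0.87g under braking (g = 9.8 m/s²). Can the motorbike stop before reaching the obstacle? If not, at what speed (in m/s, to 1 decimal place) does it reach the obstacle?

97 mph × 0.44704 = 43.3629 m/s.
a = 0.87 × 9.8 = 8.526 m/s².
Reaction distance = 43.3629 × 1.49 = 64.611 m.
Braking distance needed to stop: v²/(2a) = 1880.341 / 17.052 = 110.271 m, so total needed = 64.611 + 110.271 = 174.882 m > 110 m — it cannot stop.
Distance remaining when braking begins: 110 − 64.611 = 45.389 m.
v² = v₀² − 2a·d = 1880.341 − 2 × 8.526 × 45.389 = 1106.368 m²/s².
v = √1106.368 = 33.262 m/s.

No — it strikes the obstacle at 33.3 m/s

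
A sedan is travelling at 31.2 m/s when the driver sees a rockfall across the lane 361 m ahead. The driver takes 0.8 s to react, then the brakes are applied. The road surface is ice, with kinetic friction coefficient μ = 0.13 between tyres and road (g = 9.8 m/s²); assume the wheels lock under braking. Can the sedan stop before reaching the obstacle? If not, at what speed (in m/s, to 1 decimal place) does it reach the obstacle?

a = μg = 0.13 × 9.8 = 1.274 m/s².
Reaction distance = 31.2000 × 0.8 = 24.960 m.
Braking distance needed to stop: v²/(2a) = 973.440 / 2.548 = 382.041 m, so total needed = 24.960 + 382.041 = 407.001 m > 361 m — it cannot stop.
Distance remaining when braking begins: 361 − 24.960 = 336.040 m.
v² = v₀² − 2a·d = 973.440 − 2 × 1.274 × 336.040 = 117.210 m²/s².
v = √117.210 = 10.826 m/s.

No — it strikes the obstacle at 10.8 m/s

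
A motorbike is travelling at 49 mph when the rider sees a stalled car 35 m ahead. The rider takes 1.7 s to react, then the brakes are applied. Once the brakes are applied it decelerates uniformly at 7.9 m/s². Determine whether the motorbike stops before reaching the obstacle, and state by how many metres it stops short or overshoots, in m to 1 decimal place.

No — it overshoots by 32.6 m

49 mph × 0.44704 = 21.9050 m/s.
Reaction distance = 21.9050 × 1.7 = 37.239 m.
Braking distance = v²/(2a) = 479.829 / 15.800 = 30.369 m.
Total stopping distance = 37.239 + 30.369 = 67.608 m, vs 35 m available — it cannot stop in time and overshoots by 67.608 − 35 = 32.608 m.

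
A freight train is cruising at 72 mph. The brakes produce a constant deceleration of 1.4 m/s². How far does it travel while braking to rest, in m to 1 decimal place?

Braking distance ≈ 370.0 m

72 mph × 0.44704 = 32.1869 m/s.
Braking distance = v²/(2a) = 32.1869² / (2 × 1.400) = 1035.997 / 2.800 = 369.999 m.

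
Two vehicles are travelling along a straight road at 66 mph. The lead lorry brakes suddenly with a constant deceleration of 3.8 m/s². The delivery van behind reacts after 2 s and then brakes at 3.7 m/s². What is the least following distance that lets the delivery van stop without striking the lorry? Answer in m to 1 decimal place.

66 mph × 0.44704 = 29.5046 m/s.
Leader travels v²/(2a_L) = 870.521 / 7.600 = 114.542 m before stopping.
Follower covers v·t_r = 29.5046 × 2 = 59.009 m while reacting, then v²/(2a_F) = 870.521 / 7.400 = 117.638 m while braking, for a total of 59.009 + 117.638 = 176.647 m.
Since a_F ≤ a_L and the follower starts braking later, the follower is never slower than the leader, so the closest approach is when both have stopped.
Minimum gap = 176.647 − 114.542 = 62.105 m.

Minimum gap ≈ 62.1 m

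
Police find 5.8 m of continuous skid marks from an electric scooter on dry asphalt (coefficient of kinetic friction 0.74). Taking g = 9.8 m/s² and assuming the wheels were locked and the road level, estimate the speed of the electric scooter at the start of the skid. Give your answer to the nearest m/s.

Deceleration a = μg = 0.74 × 9.8 = 7.252 m/s².
v = √(2a·d) = √(2 × 7.252 × 5.8) = √84.123 = 9.1719 m/s.

Initial speed ≈ 9 m/s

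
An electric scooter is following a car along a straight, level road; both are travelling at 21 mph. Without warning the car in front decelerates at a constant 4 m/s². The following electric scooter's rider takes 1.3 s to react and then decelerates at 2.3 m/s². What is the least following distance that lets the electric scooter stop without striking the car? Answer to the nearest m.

21 mph × 0.44704 = 9.3878 m/s.
Leader travels v²/(2a_L) = 88.131 / 8.000 = 11.016 m before stopping.
Follower covers v·t_r = 9.3878 × 1.3 = 12.204 m while reacting, then v²/(2a_F) = 88.131 / 4.600 = 19.159 m while braking, for a total of 12.204 + 19.159 = 31.363 m.
Since a_F ≤ a_L and the follower starts braking later, the follower is never slower than the leader, so the closest approach is when both have stopped.
Minimum gap = 31.363 − 11.016 = 20.347 m.

Minimum gap ≈ 20 m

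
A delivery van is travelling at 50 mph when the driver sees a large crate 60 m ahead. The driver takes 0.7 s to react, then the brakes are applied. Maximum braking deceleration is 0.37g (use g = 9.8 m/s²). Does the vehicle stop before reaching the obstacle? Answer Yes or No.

No

50 mph × 0.44704 = 22.3520 m/s.
a = 0.37 × 9.8 = 3.626 m/s².
Reaction distance = 22.3520 × 0.7 = 15.646 m.
Braking distance = v²/(2a) = 499.612 / 7.252 = 68.893 m.
Total stopping distance = 15.646 + 68.893 = 84.539 m, vs 60 m available — it cannot stop in time and overshoots by 84.539 − 60 = 24.539 m.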